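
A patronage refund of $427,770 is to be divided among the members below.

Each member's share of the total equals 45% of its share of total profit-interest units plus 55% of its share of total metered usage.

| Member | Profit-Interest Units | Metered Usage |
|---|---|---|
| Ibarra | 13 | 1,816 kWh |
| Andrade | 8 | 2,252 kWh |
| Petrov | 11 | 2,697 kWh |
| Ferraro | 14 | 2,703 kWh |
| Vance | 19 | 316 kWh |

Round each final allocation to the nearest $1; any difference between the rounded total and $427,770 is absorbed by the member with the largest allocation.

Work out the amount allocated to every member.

Ibarra: $82,168 | Andrade: $77,845 | Petrov: $97,430 | Ferraro: $106,460 | Vance: $63,867

Totals — profit-interest units 65, metered usage 9,784.
Composite weights (45% profit-interest units + 55% metered usage): Ibarra 0.1921; Andrade 0.1820; Petrov 0.2278; Ferraro 0.2489; Vance 0.1493.
Unrounded shares: Ibarra 82,168.22; Andrade 77,845.18; Petrov 97,430.44; Ferraro 106,459.18; Vance 63,866.98.
After rounding ($1): Ibarra $82,168; Andrade $77,845; Petrov $97,430; Ferraro $106,459; Vance $63,867. Sum = $427,769.
Difference $427,770 − $427,769 = +$1 applied to largest allocation (Ferraro): Ferraro becomes $106,460.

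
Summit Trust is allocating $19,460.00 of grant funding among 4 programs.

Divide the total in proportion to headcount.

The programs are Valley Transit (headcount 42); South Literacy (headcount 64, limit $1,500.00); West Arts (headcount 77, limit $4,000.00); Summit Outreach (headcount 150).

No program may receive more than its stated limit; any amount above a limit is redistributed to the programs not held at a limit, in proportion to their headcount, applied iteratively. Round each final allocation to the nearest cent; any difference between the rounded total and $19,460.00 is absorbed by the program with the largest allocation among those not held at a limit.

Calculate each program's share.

Sum of headcount: 333.
Proportional shares (ignoring caps): Valley Transit 2,454.4144; South Literacy 3,740.0601; West Arts 4,499.7598; Summit Outreach 8,765.7658.
Cap binds for South Literacy ($1,500.00), West Arts ($4,000.00); balance $13,960.00 reallocated over remaining headcount 192.
Shares after redistribution: Valley Transit 3,053.7500 → $3,053.75; Summit Outreach 10,906.2500 → $10,906.25.

Valley Transit: $3,053.75; South Literacy: $1,500.00; West Arts: $4,000.00; Summit Outreach: $10,906.25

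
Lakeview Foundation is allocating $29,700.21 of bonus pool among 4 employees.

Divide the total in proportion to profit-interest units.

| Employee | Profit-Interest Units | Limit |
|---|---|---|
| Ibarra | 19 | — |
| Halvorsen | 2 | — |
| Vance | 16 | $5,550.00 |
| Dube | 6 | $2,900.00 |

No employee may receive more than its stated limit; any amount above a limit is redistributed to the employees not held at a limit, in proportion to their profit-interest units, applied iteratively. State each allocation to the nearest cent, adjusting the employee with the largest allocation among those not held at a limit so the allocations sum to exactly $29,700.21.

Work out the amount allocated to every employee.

Sum of profit-interest units: 43.
Unconstrained shares: Ibarra 13,123.3486; Halvorsen 1,381.4051; Vance 11,051.2409; Dube 4,144.2153.
Held at cap: Vance ($5,550.00), Dube ($2,900.00); residual $21,250.21 reallocated over remaining profit-interest units 21.
Redistributed shares: Ibarra 19,226.3805 → $19,226.38; Halvorsen 2,023.8295 → $2,023.83.

Ibarra: $19,226.38; Halvorsen: $2,023.83; Vance: $5,550.00; Dube: $2,900.00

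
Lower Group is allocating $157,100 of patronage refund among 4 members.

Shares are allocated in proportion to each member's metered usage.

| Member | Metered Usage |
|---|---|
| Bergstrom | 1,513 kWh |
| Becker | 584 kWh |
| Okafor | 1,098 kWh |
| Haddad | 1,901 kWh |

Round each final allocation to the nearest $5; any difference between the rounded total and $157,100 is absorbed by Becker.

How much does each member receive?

Total metered usage = 5,096.
Unrounded shares: Bergstrom 1,513/5,096 × $157,100 = 46,642.92; Becker 584/5,096 × $157,100 = 18,003.61; Okafor 1,098/5,096 × $157,100 = 33,849.25; Haddad 1,901/5,096 × $157,100 = 58,604.22.
At nearest $5: Bergstrom $46,645; Becker $18,005; Okafor $33,850; Haddad $58,605. Sum = $157,105.
Difference $157,100 − $157,105 = −$5 applied to Becker: Becker becomes $18,000.

Bergstrom: $46,645 · Becker: $18,000 · Okafor: $33,850 · Haddad: $58,605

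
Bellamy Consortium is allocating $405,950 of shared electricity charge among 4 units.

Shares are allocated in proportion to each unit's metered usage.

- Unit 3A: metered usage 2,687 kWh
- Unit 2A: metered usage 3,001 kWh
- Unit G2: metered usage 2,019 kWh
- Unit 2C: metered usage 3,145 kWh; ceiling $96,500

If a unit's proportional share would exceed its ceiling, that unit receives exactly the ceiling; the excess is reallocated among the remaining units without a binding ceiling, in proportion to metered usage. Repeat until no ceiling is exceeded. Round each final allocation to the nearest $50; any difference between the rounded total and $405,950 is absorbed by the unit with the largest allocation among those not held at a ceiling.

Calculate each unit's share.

Sum of metered usage: 10,852.
Pro-rata shares before constraints: Unit 3A 100,514.90; Unit 2A 112,260.96; Unit G2 75,526.45; Unit 2C 117,647.69.
Capped: Unit 2C ($96,500); residual $309,450 reallocated over remaining metered usage 7,707.
Remaining shares: Unit 3A 107,887.91 → $107,900; Unit 2A 120,495.58 → $120,500; Unit G2 81,066.50 → $81,050.

Unit 3A: $107,900 · Unit 2A: $120,500 · Unit G2: $81,050 · Unit 2C: $96,500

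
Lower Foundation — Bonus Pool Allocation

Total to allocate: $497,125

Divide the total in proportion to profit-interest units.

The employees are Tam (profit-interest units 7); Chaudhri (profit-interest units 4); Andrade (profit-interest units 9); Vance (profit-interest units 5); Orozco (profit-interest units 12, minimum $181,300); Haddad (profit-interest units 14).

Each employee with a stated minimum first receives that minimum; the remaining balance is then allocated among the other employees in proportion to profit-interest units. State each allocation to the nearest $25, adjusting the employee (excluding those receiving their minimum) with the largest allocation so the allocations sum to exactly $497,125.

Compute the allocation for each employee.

Guaranteed amounts: Orozco $181,300. Remaining pool $315,825.
Remaining pool split over remaining profit-interest units 39: Tam 56,686.54 → $56,675; Chaudhri 32,392.31 → $32,400; Andrade 72,882.69 → $72,875; Vance 40,490.38 → $40,500; Haddad 113,373.08 → $113,375.

Tam: $56,675 · Chaudhri: $32,400 · Andrade: $72,875 · Vance: $40,500 · Orozco: $181,300 · Haddad: $113,375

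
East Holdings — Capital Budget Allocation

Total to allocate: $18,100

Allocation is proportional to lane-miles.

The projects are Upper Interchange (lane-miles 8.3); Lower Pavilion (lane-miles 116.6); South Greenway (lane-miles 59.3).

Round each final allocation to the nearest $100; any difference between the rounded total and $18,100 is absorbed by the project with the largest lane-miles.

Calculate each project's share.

Upper Interchange: $800 · Lower Pavilion: $11,500 · South Greenway: $5,800

Sum of lane-miles: 8.3 + 116.6 + 59.3 = 184.2.
Pro-rata amounts: Upper Interchange 815.58; Lower Pavilion 11,457.44; South Greenway 5,826.98.
After rounding ($100): Upper Interchange $800; Lower Pavilion $11,500; South Greenway $5,800. Sum = $18,100.
Rounded total matches; no reconciliation needed.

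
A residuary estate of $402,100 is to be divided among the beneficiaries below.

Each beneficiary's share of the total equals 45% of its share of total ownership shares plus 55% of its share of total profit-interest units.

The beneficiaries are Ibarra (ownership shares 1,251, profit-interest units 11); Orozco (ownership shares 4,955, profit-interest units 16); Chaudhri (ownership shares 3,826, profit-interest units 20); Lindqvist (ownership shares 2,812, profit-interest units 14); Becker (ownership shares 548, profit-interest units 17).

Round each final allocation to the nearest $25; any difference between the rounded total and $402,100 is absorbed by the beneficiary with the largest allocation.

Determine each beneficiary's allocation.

Totals — ownership shares 13,392, profit-interest units 78.
Blended shares (45% ownership shares + 55% profit-interest units): Ibarra 0.1196; Orozco 0.2793; Chaudhri 0.2696; Lindqvist 0.1932; Becker 0.1383.
Unrounded shares: Ibarra 48,091.32; Orozco 112,314.24; Chaudhri 108,401.12; Lindqvist 77,688.61; Becker 55,604.71.
Rounded to nearest $25: Ibarra $48,100; Orozco $112,325; Chaudhri $108,400; Lindqvist $77,700; Becker $55,600. Sum = $402,125.
Difference $402,100 − $402,125 = −$25 applied to largest allocation (Orozco): Orozco becomes $112,300.

Ibarra: $48,100 · Orozco: $112,300 · Chaudhri: $108,400 · Lindqvist: $77,700 · Becker: $55,600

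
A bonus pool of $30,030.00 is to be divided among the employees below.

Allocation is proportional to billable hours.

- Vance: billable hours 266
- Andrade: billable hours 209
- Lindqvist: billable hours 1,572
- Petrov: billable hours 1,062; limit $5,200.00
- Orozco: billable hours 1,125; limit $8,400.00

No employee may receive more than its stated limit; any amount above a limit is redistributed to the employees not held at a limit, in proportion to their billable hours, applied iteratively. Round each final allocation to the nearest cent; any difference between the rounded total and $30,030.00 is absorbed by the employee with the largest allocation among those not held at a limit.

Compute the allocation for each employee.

Combined billable hours = 4,234.
Unconstrained shares: Vance 1,886.6273; Andrade 1,482.3500; Lindqvist 11,149.5418; Petrov 7,532.3240; Orozco 7,979.1568.
Capped: Petrov ($5,200.00); residual $24,830.00 reallocated over remaining billable hours 3,172.
Capped: Orozco ($8,400.00); residual $16,430.00 reallocated over remaining billable hours 2,047.
Redistributed shares: Vance 2,135.0171 → $2,135.02; Andrade 1,677.5134 → $1,677.51; Lindqvist 12,617.4695 → $12,617.47.

Vance: $2,135.02 | Andrade: $1,677.51 | Lindqvist: $12,617.47 | Petrov: $5,200.00 | Orozco: $8,400.00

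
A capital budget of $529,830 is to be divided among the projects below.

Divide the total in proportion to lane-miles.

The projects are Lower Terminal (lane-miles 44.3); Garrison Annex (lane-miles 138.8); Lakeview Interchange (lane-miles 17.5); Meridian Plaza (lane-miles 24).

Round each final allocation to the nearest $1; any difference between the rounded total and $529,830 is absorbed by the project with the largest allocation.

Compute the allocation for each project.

Lane-miles total: 224.6.
Unrounded shares: Lower Terminal 44.3/224.6 × $529,830 = 104,503.42; Garrison Annex 138.8/224.6 × $529,830 = 327,428.33; Lakeview Interchange 17.5/224.6 × $529,830 = 41,282.39; Meridian Plaza 24/224.6 × $529,830 = 56,615.85.
After rounding ($1): Lower Terminal $104,503; Garrison Annex $327,428; Lakeview Interchange $41,282; Meridian Plaza $56,616. Sum = $529,829.
Difference $529,830 − $529,829 = +$1 applied to largest allocation (Garrison Annex): Garrison Annex becomes $327,429.

Lower Terminal: $104,503; Garrison Annex: $327,429; Lakeview Interchange: $41,282; Meridian Plaza: $56,616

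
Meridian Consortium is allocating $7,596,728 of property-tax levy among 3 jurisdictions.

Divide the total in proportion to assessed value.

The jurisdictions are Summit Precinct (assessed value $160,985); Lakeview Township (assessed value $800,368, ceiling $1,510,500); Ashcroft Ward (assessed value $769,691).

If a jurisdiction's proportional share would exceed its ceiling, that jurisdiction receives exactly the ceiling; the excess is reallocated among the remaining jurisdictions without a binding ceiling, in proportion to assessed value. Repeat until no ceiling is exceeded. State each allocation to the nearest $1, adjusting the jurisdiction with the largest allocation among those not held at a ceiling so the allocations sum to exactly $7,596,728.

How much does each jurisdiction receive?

Total assessed value = 1,731,044.
Unconstrained shares: Summit Precinct 706,486.52; Lakeview Township 3,512,434.11; Ashcroft Ward 3,377,807.36.
Capped: Lakeview Township ($1,510,500); residual $6,086,228 reallocated over remaining assessed value 930,676.
Remaining shares: Summit Precinct 1,052,773.91 → $1,052,774; Ashcroft Ward 5,033,454.09 → $5,033,454.

Summit Precinct: $1,052,774 | Lakeview Township: $1,510,500 | Ashcroft Ward: $5,033,454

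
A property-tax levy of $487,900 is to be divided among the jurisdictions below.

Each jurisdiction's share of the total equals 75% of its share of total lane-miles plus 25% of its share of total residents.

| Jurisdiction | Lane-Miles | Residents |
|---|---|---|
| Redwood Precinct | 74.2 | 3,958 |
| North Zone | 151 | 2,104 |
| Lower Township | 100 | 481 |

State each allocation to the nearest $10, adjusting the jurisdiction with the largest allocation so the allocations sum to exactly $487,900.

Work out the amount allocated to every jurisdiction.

Redwood Precinct: $157,280 · North Zone: $209,130 · Lower Township: $121,490

Lane-miles total 325.2; residents total 6,543.
Blended shares (75% lane-miles + 25% residents): Redwood Precinct 0.3224; North Zone 0.4286; Lower Township 0.2490.
Raw shares: Redwood Precinct 157,277.39; North Zone 209,132.72; Lower Township 121,489.89.
At nearest $10: Redwood Precinct $157,280; North Zone $209,130; Lower Township $121,490. Sum = $487,900.
No rounding difference to absorb.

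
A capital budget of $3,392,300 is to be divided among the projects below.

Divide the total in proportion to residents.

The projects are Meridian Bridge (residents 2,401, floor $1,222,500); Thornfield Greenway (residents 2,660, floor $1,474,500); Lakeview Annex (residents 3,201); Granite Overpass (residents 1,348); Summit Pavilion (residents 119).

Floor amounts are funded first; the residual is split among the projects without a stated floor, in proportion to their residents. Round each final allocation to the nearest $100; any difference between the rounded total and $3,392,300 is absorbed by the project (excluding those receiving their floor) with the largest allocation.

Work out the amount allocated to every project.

Meridian Bridge: $1,222,500; Thornfield Greenway: $1,474,500; Lakeview Annex: $476,800; Granite Overpass: $200,800; Summit Pavilion: $17,700

Minimums first: Meridian Bridge $1,222,500; Thornfield Greenway $1,474,500. Residual $695,300.
Residual split over remaining residents 4,668: Lakeview Annex 476,789.91 → $476,800; Granite Overpass 200,785.00 → $200,800; Summit Pavilion 17,725.09 → $17,700.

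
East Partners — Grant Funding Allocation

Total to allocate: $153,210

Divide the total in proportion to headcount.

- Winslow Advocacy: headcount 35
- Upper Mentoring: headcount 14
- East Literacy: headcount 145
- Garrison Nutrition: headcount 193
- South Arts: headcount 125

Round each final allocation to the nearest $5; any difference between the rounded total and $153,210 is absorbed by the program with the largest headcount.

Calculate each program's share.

Winslow Advocacy: $10,475; Upper Mentoring: $4,190; East Literacy: $43,390; Garrison Nutrition: $57,750; South Arts: $37,405

Headcount total: 512.
Raw shares: Winslow Advocacy 35/512 × $153,210 = 10,473.34; Upper Mentoring 14/512 × $153,210 = 4,189.34; East Literacy 145/512 × $153,210 = 43,389.55; Garrison Nutrition 193/512 × $153,210 = 57,752.99; South Arts 125/512 × $153,210 = 37,404.79.
Rounded to nearest $5: Winslow Advocacy $10,475; Upper Mentoring $4,190; East Literacy $43,390; Garrison Nutrition $57,755; South Arts $37,405. Sum = $153,215.
Difference $153,210 − $153,215 = −$5 applied to largest headcount (Garrison Nutrition): Garrison Nutrition becomes $57,750.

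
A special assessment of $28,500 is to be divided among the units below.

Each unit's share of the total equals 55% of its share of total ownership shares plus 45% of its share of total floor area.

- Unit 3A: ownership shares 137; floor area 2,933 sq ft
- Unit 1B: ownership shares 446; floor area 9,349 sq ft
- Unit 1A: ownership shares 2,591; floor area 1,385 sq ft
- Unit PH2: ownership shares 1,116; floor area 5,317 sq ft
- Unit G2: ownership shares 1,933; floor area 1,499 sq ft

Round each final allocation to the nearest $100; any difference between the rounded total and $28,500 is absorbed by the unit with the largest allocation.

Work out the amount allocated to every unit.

Ownership shares total 6,223; floor area total 20,483.
Blended shares (55% ownership shares + 45% floor area): Unit 3A 0.0765; Unit 1B 0.2448; Unit 1A 0.2594; Unit PH2 0.2154; Unit G2 0.2038.
Pro-rata amounts: Unit 3A 2,181.52; Unit 1B 6,977.10; Unit 1A 7,393.61; Unit PH2 6,140.20; Unit G2 5,807.57.
After rounding ($100): Unit 3A $2,200; Unit 1B $7,000; Unit 1A $7,400; Unit PH2 $6,100; Unit G2 $5,800. Sum = $28,500.
Rounded total matches; no reconciliation needed.

Unit 3A: $2,200 | Unit 1B: $7,000 | Unit 1A: $7,400 | Unit PH2: $6,100 | Unit G2: $5,800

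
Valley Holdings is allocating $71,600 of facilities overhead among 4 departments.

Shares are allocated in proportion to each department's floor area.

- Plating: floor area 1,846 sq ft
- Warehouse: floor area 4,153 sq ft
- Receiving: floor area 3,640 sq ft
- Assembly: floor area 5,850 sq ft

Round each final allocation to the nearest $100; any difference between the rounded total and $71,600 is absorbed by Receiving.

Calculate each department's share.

Floor area total: 15,489.
Proportional shares: Plating 1,846/15,489 × $71,600 = 8,533.38; Warehouse 4,153/15,489 × $71,600 = 19,197.80; Receiving 3,640/15,489 × $71,600 = 16,826.39; Assembly 5,850/15,489 × $71,600 = 27,042.42.
Rounded to nearest $100: Plating $8,500; Warehouse $19,200; Receiving $16,800; Assembly $27,000. Sum = $71,500.
Difference $71,600 − $71,500 = +$100 applied to Receiving: Receiving becomes $16,900.

Plating: $8,500 · Warehouse: $19,200 · Receiving: $16,900 · Assembly: $27,000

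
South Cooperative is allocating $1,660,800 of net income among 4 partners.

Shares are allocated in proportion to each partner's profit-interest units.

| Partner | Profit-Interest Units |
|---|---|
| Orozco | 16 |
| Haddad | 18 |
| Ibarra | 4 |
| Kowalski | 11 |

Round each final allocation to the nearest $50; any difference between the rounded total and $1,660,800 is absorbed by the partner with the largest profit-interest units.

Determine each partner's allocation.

Total profit-interest units = 16 + 18 + 4 + 11 = 49.
Proportional shares: Orozco 542,302.04; Haddad 610,089.80; Ibarra 135,575.51; Kowalski 372,832.65.
After rounding ($50): Orozco $542,300; Haddad $610,100; Ibarra $135,600; Kowalski $372,850. Sum = $1,660,850.
Difference $1,660,800 − $1,660,850 = −$50 applied to largest profit-interest units (Haddad): Haddad becomes $610,050.

Orozco: $542,300 · Haddad: $610,050 · Ibarra: $135,600 · Kowalski: $372,850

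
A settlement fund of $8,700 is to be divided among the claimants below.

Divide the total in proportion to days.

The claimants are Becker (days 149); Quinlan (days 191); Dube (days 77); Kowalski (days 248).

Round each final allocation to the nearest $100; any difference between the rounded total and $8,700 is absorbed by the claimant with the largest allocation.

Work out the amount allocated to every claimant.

Becker: $1,900 · Quinlan: $2,500 · Dube: $1,000 · Kowalski: $3,300

Sum of days: 665.
Pro-rata amounts: Becker 149/665 × $8,700 = 1,949.32; Quinlan 191/665 × $8,700 = 2,498.80; Dube 77/665 × $8,700 = 1,007.37; Kowalski 248/665 × $8,700 = 3,244.51.
At nearest $100: Becker $1,900; Quinlan $2,500; Dube $1,000; Kowalski $3,200. Sum = $8,600.
Difference $8,700 − $8,600 = +$100 applied to largest allocation (Kowalski): Kowalski becomes $3,300.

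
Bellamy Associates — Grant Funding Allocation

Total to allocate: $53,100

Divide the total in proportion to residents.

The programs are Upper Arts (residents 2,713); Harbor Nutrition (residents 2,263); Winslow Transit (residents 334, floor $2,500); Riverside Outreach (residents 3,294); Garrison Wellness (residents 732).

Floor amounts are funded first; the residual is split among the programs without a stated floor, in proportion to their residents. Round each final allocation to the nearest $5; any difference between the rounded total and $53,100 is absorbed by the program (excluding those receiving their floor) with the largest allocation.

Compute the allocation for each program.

Upper Arts: $15,250; Harbor Nutrition: $12,720; Winslow Transit: $2,500; Riverside Outreach: $18,515; Garrison Wellness: $4,115

Fund the minimums — Winslow Transit $2,500. Balance $50,600.
Balance split over remaining residents 9,002: Upper Arts 15,249.70 → $15,250; Harbor Nutrition 12,720.26 → $12,720; Riverside Outreach 18,515.49 → $18,515; Garrison Wellness 4,114.55 → $4,115.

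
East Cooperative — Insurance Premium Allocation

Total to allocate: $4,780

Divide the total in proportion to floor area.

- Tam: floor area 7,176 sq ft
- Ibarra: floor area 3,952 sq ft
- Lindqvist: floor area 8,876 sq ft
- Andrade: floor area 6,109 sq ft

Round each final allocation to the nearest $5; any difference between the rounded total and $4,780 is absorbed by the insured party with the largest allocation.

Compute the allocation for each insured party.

Tam: $1,315 · Ibarra: $725 · Lindqvist: $1,620 · Andrade: $1,120

Combined floor area = 26,113.
Raw shares: Tam 7,176/26,113 × $4,780 = 1,313.57; Ibarra 3,952/26,113 × $4,780 = 723.42; Lindqvist 8,876/26,113 × $4,780 = 1,624.76; Andrade 6,109/26,113 × $4,780 = 1,118.26.
Rounded to nearest $5: Tam $1,315; Ibarra $725; Lindqvist $1,625; Andrade $1,120. Sum = $4,785.
Difference $4,780 − $4,785 = −$5 applied to largest allocation (Lindqvist): Lindqvist becomes $1,620.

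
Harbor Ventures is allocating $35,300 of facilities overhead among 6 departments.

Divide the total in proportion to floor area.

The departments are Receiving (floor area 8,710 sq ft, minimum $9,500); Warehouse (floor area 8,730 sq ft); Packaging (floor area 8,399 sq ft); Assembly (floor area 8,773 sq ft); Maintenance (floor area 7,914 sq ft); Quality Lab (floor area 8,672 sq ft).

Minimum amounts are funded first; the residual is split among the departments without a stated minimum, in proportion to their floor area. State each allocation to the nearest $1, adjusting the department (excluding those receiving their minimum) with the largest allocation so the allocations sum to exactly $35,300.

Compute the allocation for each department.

Fund the minimums — Receiving $9,500. Residual $25,800.
Residual split over remaining floor area 42,488: Warehouse 5,301.12 → $5,301; Packaging 5,100.13 → $5,100; Assembly 5,327.23 → $5,327; Maintenance 4,805.62 → $4,806; Quality Lab 5,265.90 → $5,266.

Receiving: $9,500 | Warehouse: $5,301 | Packaging: $5,100 | Assembly: $5,327 | Maintenance: $4,806 | Quality Lab: $5,266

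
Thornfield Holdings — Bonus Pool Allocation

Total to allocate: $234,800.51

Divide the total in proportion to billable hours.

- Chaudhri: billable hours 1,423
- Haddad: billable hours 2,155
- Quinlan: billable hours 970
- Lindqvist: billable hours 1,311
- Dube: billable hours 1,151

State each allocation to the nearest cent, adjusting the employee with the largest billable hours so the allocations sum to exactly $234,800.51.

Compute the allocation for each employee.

Chaudhri: $47,663.50 | Haddad: $72,181.89 | Quinlan: $32,490.23 | Lindqvist: $43,912.05 | Dube: $38,552.84

Sum of billable hours: 1,423 + 2,155 + 970 + 1,311 + 1,151 = 7,010.
Proportional shares: Chaudhri 47,663.4987; Haddad 72,181.8972; Quinlan 32,490.2275; Lindqvist 43,912.0497; Dube 38,552.8369.
Rounded to nearest cent: Chaudhri $47,663.50; Haddad $72,181.90; Quinlan $32,490.23; Lindqvist $43,912.05; Dube $38,552.84. Sum = $234,800.52.
Difference $234,800.51 − $234,800.52 = −$0.01 applied to largest billable hours (Haddad): Haddad becomes $72,181.89.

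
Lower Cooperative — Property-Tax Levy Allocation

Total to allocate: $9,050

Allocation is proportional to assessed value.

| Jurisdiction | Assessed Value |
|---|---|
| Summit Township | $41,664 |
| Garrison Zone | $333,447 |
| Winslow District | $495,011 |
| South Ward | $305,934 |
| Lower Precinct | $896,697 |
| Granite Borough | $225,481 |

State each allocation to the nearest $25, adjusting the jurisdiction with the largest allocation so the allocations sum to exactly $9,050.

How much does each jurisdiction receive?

Summit Township: $175; Garrison Zone: $1,325; Winslow District: $1,950; South Ward: $1,200; Lower Precinct: $3,500; Granite Borough: $900

Assessed value total: 2,298,234.
Raw shares: Summit Township 41,664/2,298,234 × $9,050 = 164.06; Garrison Zone 333,447/2,298,234 × $9,050 = 1,313.05; Winslow District 495,011/2,298,234 × $9,050 = 1,949.26; South Ward 305,934/2,298,234 × $9,050 = 1,204.71; Lower Precinct 896,697/2,298,234 × $9,050 = 3,531.02; Granite Borough 225,481/2,298,234 × $9,050 = 887.90.
At nearest $25: Summit Township $175; Garrison Zone $1,325; Winslow District $1,950; South Ward $1,200; Lower Precinct $3,525; Granite Borough $900. Sum = $9,075.
Difference $9,050 − $9,075 = −$25 applied to largest allocation (Lower Precinct): Lower Precinct becomes $3,500.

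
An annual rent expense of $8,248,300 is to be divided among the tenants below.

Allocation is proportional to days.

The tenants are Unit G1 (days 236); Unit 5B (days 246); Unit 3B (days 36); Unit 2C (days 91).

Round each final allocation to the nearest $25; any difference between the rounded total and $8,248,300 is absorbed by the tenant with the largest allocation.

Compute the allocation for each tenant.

Unit G1: $3,196,375 · Unit 5B: $3,331,850 · Unit 3B: $487,575 · Unit 2C: $1,232,500

Combined days = 609.
Pro-rata amounts: Unit G1 236/609 × $8,248,300 = 3,196,385.55; Unit 5B 246/609 × $8,248,300 = 3,331,825.62; Unit 3B 36/609 × $8,248,300 = 487,584.24; Unit 2C 91/609 × $8,248,300 = 1,232,504.60.
Rounded to nearest $25: Unit G1 $3,196,375; Unit 5B $3,331,825; Unit 3B $487,575; Unit 2C $1,232,500. Sum = $8,248,275.
Difference $8,248,300 − $8,248,275 = +$25 applied to largest allocation (Unit 5B): Unit 5B becomes $3,331,850.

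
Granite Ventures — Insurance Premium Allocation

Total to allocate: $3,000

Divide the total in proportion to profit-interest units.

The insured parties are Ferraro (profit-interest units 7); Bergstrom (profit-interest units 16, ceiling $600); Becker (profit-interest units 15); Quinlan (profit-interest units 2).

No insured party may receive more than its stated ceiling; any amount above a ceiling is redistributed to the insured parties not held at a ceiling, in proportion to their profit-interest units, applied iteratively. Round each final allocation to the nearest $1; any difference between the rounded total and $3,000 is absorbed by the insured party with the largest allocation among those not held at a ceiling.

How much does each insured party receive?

Ferraro: $700 | Bergstrom: $600 | Becker: $1,500 | Quinlan: $200

Combined profit-interest units = 40.
Unconstrained shares: Ferraro 525.00; Bergstrom 1,200.00; Becker 1,125.00; Quinlan 150.00.
Held at cap: Bergstrom ($600); balance $2,400 reallocated over remaining profit-interest units 24.
Redistributed shares: Ferraro 700.00 → $700; Becker 1,500.00 → $1,500; Quinlan 200.00 → $200.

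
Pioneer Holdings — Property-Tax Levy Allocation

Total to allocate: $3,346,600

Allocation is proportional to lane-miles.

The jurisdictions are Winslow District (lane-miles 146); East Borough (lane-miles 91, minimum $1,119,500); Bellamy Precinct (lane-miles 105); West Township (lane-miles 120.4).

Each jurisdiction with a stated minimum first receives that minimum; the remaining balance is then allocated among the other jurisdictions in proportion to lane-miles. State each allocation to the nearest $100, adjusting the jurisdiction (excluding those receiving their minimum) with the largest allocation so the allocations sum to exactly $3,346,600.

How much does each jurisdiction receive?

Fund the minimums — East Borough $1,119,500. Balance $2,227,100.
Balance split over remaining lane-miles 371.4: Winslow District 875,488.96 → $875,500; Bellamy Precinct 629,632.47 → $629,600; West Township 721,978.57 → $722,000.

Winslow District: $875,500 | East Borough: $1,119,500 | Bellamy Precinct: $629,600 | West Township: $722,000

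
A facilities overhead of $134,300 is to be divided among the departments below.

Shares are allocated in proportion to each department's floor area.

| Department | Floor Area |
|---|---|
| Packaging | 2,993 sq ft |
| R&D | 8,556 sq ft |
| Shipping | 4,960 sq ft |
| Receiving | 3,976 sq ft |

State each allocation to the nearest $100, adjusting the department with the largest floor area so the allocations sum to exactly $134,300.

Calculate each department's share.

Sum of floor area: 2,993 + 8,556 + 4,960 + 3,976 = 20,485.
Unrounded shares: Packaging 19,622.16; R&D 56,093.28; Shipping 32,517.84; Receiving 26,066.72.
At nearest $100: Packaging $19,600; R&D $56,100; Shipping $32,500; Receiving $26,100. Sum = $134,300.
Rounded total matches; no reconciliation needed.

Packaging: $19,600 · R&D: $56,100 · Shipping: $32,500 · Receiving: $26,100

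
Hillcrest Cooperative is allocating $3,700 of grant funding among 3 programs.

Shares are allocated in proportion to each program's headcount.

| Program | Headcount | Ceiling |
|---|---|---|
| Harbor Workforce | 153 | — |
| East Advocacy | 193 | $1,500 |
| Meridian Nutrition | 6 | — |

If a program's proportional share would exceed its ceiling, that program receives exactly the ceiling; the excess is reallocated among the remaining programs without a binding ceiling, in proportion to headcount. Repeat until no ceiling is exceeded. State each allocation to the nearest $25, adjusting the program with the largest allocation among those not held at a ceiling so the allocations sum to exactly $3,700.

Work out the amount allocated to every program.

Total headcount = 352.
Proportional shares (ignoring caps): Harbor Workforce 1,608.24; East Advocacy 2,028.69; Meridian Nutrition 63.07.
Cap binds for East Advocacy ($1,500); remaining pool $2,200 reallocated over remaining headcount 159.
Remaining shares: Harbor Workforce 2,116.98 → $2,125; Meridian Nutrition 83.02 → $75.

Harbor Workforce: $2,125 | East Advocacy: $1,500 | Meridian Nutrition: $75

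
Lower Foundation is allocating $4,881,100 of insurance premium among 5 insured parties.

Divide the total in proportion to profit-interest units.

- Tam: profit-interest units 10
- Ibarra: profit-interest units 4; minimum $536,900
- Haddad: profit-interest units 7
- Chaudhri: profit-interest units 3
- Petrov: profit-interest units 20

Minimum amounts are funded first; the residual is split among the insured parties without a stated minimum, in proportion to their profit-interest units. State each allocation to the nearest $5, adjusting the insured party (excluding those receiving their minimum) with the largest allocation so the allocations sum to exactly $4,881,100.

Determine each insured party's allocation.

Tam: $1,086,050; Ibarra: $536,900; Haddad: $760,235; Chaudhri: $325,815; Petrov: $2,172,100

Fund the minimums — Ibarra $536,900. Remaining pool $4,344,200.
Remaining pool split over remaining profit-interest units 40: Tam 1,086,050.00 → $1,086,050; Haddad 760,235.00 → $760,235; Chaudhri 325,815.00 → $325,815; Petrov 2,172,100.00 → $2,172,100.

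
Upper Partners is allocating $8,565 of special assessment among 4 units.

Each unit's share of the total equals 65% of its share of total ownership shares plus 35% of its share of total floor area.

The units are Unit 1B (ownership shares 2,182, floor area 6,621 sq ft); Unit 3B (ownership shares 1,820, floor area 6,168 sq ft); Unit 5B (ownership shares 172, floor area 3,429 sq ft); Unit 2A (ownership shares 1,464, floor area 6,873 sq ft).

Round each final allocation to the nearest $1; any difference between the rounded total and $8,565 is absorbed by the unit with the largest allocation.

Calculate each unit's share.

Unit 1B: $3,014 · Unit 3B: $2,598 · Unit 5B: $615 · Unit 2A: $2,338

Totals — ownership shares 5,638, floor area 23,091.
Composite weights (65% ownership shares + 35% floor area): Unit 1B 0.3519; Unit 3B 0.3033; Unit 5B 0.0718; Unit 2A 0.2730.
Raw shares: Unit 1B 3,014.18; Unit 3B 2,597.91; Unit 5B 615.01; Unit 2A 2,337.90.
After rounding ($1): Unit 1B $3,014; Unit 3B $2,598; Unit 5B $615; Unit 2A $2,338. Sum = $8,565.
Sum already equals the total — no adjustment.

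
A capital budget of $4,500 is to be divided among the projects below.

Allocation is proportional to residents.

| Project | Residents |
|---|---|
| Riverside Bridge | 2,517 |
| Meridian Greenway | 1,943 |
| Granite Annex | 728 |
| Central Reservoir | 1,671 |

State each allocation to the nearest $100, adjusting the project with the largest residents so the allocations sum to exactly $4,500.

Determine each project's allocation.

Combined residents = 2,517 + 1,943 + 728 + 1,671 = 6,859.
Unrounded shares: Riverside Bridge 1,651.33; Meridian Greenway 1,274.75; Granite Annex 477.62; Central Reservoir 1,096.30.
Rounded to nearest $100: Riverside Bridge $1,700; Meridian Greenway $1,300; Granite Annex $500; Central Reservoir $1,100. Sum = $4,600.
Difference $4,500 − $4,600 = −$100 applied to largest residents (Riverside Bridge): Riverside Bridge becomes $1,600.

Riverside Bridge: $1,600 · Meridian Greenway: $1,300 · Granite Annex: $500 · Central Reservoir: $1,100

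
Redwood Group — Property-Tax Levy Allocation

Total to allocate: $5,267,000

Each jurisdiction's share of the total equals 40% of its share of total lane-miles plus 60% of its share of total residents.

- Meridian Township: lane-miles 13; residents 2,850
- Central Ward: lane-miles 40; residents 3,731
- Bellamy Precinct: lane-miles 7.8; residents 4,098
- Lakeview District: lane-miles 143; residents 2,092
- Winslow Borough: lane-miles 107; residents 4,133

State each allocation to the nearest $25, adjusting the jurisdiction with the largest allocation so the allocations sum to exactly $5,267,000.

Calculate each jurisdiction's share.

Meridian Township: $620,925 · Central Ward: $968,650 · Bellamy Precinct: $819,000 · Lakeview District: $1,360,450 · Winslow Borough: $1,497,975

Lane-miles total 310.8; residents total 16,904.
Combined weights (40% lane-miles + 60% residents): Meridian Township 0.1179; Central Ward 0.1839; Bellamy Precinct 0.1555; Lakeview District 0.2583; Winslow Borough 0.2844.
Proportional shares: Meridian Township 620,929.29; Central Ward 968,655.26; Bellamy Precinct 818,993.78; Lakeview District 1,360,443.97; Winslow Borough 1,497,977.69.
After rounding ($25): Meridian Township $620,925; Central Ward $968,650; Bellamy Precinct $819,000; Lakeview District $1,360,450; Winslow Borough $1,497,975. Sum = $5,267,000.
No rounding difference to absorb.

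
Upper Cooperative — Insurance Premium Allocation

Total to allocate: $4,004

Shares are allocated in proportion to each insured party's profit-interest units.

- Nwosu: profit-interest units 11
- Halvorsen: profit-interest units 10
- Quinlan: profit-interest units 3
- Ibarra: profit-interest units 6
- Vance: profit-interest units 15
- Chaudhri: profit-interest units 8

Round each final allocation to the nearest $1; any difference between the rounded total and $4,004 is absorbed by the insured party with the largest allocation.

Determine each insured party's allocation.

Profit-interest units total: 53.
Proportional shares: Nwosu 11/53 × $4,004 = 831.02; Halvorsen 10/53 × $4,004 = 755.47; Quinlan 3/53 × $4,004 = 226.64; Ibarra 6/53 × $4,004 = 453.28; Vance 15/53 × $4,004 = 1,133.21; Chaudhri 8/53 × $4,004 = 604.38.
After rounding ($1): Nwosu $831; Halvorsen $755; Quinlan $227; Ibarra $453; Vance $1,133; Chaudhri $604. Sum = $4,003.
Difference $4,004 − $4,003 = +$1 applied to largest allocation (Vance): Vance becomes $1,134.

Nwosu: $831 · Halvorsen: $755 · Quinlan: $227 · Ibarra: $453 · Vance: $1,134 · Chaudhri: $604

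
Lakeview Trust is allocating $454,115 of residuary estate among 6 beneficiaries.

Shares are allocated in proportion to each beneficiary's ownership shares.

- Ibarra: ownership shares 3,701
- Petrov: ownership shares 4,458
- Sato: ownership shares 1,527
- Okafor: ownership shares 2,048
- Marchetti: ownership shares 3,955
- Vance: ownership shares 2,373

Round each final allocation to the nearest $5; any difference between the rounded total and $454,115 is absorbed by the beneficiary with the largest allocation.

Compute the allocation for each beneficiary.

Total ownership shares = 18,062.
Raw shares: Ibarra 3,701/18,062 × $454,115 = 93,050.58; Petrov 4,458/18,062 × $454,115 = 112,083.08; Sato 1,527/18,062 × $454,115 = 38,391.85; Okafor 2,048/18,062 × $454,115 = 51,490.84; Marchetti 3,955/18,062 × $454,115 = 99,436.65; Vance 2,373/18,062 × $454,115 = 59,661.99.
At nearest $5: Ibarra $93,050; Petrov $112,085; Sato $38,390; Okafor $51,490; Marchetti $99,435; Vance $59,660. Sum = $454,110.
Difference $454,115 − $454,110 = +$5 applied to largest allocation (Petrov): Petrov becomes $112,090.

Ibarra: $93,050 · Petrov: $112,090 · Sato: $38,390 · Okafor: $51,490 · Marchetti: $99,435 · Vance: $59,660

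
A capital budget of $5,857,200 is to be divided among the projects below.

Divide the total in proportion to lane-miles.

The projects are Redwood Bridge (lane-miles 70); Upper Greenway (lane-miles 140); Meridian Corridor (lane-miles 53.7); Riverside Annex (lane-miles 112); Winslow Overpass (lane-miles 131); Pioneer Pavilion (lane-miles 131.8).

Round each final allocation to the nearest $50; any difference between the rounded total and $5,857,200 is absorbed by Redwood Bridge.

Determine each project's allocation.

Sum of lane-miles: 638.5.
Proportional shares: Redwood Bridge 70/638.5 × $5,857,200 = 642,136.26; Upper Greenway 140/638.5 × $5,857,200 = 1,284,272.51; Meridian Corridor 53.7/638.5 × $5,857,200 = 492,610.24; Riverside Annex 112/638.5 × $5,857,200 = 1,027,418.01; Winslow Overpass 131/638.5 × $5,857,200 = 1,201,712.14; Pioneer Pavilion 131.8/638.5 × $5,857,200 = 1,209,050.84.
After rounding ($50): Redwood Bridge $642,150; Upper Greenway $1,284,250; Meridian Corridor $492,600; Riverside Annex $1,027,400; Winslow Overpass $1,201,700; Pioneer Pavilion $1,209,050. Sum = $5,857,150.
Difference $5,857,200 − $5,857,150 = +$50 applied to Redwood Bridge: Redwood Bridge becomes $642,200.

Redwood Bridge: $642,200 · Upper Greenway: $1,284,250 · Meridian Corridor: $492,600 · Riverside Annex: $1,027,400 · Winslow Overpass: $1,201,700 · Pioneer Pavilion: $1,209,050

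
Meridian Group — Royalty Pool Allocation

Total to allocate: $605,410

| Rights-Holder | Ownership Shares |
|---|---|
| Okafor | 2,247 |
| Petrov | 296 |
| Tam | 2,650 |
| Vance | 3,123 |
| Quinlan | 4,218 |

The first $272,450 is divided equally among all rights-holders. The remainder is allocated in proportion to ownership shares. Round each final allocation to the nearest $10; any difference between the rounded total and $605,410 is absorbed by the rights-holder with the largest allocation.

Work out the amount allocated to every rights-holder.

$272,450 shared equally gives $54,490 per rights-holder.
Remainder $332,960 by ownership shares (total 12,534): Okafor 59,690.53 → $59,690; Petrov 7,863.11 → $7,860; Tam 70,396.04 → $70,400; Vance 82,961.07 → $82,960; Quinlan 112,049.25 → $112,050.
Totals: Okafor $54,490 + $59,690 = $114,180; Petrov $54,490 + $7,860 = $62,350; Tam $54,490 + $70,400 = $124,890; Vance $54,490 + $82,960 = $137,450; Quinlan $54,490 + $112,050 = $166,540.

Okafor: $114,180 · Petrov: $62,350 · Tam: $124,890 · Vance: $137,450 · Quinlan: $166,540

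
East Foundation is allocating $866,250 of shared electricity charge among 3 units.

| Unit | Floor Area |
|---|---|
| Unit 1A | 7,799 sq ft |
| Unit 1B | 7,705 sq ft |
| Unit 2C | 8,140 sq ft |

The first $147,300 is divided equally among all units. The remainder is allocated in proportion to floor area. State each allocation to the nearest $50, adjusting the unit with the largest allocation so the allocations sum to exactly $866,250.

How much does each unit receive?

Unit 1A: $286,250 | Unit 1B: $283,400 | Unit 2C: $296,600

$147,300 shared equally gives $49,100 per unit.
Remainder $718,950 by floor area (total 23,644): Unit 1A 237,146.47 → $237,150; Unit 1B 234,288.18 → $234,300; Unit 2C 247,515.35 → $247,500.
Totals: Unit 1A $49,100 + $237,150 = $286,250; Unit 1B $49,100 + $234,300 = $283,400; Unit 2C $49,100 + $247,500 = $296,600.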